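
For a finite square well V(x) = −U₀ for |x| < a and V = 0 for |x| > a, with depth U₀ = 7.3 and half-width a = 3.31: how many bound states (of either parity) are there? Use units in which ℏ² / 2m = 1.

N = 6

Define the well-strength parameter z₀ = (a/ℏ)√(2mU₀) = 3.31 × √(2·0.5·7.3) = 8.943.
The even/odd transcendental equations gain one root per π/2 in z₀, giving N = 1 + ⌊2z₀/π⌋ = 1 + ⌊5.693⌋ = 6.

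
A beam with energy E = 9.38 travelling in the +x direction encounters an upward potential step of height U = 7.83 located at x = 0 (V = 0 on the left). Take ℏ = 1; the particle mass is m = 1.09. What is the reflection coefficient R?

The wavenumbers are k₁ = √(2mE)/ℏ = 4.522 on the left and k₂ = √(2m(E − U))/ℏ = 1.838 on the right.
Continuity of ψ and ψ′ at the step yields the reflection amplitude r = (k₁ − k₂)/(k₁ + k₂) = 0.4220; thus R = |r|² = 0.1781, T = 0.8219.

R = 0.178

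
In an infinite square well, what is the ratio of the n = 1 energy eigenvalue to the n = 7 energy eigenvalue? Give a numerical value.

0.0204082

E_n = n²π²ℏ²/(2mL²) so the ratio is n₂²/n₁² = 1/49 = 0.0204082.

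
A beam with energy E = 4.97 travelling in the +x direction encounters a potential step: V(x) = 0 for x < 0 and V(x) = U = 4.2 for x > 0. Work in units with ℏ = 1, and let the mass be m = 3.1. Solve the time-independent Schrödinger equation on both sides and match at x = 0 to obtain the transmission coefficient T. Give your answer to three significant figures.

T = 0.811

On each side the TISE gives plane waves with k = √(2m(E − V))/ℏ: k₁ = √(2·3.1·4.97) = 5.551, k₂ = √(2·3.1·0.77) = 2.185.
Continuity of ψ and ψ′ at the step yields the reflection amplitude r = (k₁ − k₂)/(k₁ + k₂) = 0.4351; thus R = |r|² = 0.1893, T = 0.8107.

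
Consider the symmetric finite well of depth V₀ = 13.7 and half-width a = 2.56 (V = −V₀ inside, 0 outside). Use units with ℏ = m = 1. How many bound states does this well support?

The dimensionless depth is z₀ = a√(2mV₀)/ℏ = 2.56 × √(27.40) = 13.40.
A new bound state (alternating even/odd) appears each time z₀ passes a multiple of π/2, so N = ⌊2z₀/π⌋ + 1 = ⌊8.531⌋ + 1 = 9.

N = 9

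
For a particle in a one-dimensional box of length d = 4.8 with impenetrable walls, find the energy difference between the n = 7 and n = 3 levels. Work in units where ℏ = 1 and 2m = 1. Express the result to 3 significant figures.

E_n = n²π²ℏ²/(2md²), so ΔE = (7² − 3²) π²ℏ²/(2md²).
ΔE = 40 × π² / (2 × 0.5 × 4.8²) = 17.13.

ΔE = 17.1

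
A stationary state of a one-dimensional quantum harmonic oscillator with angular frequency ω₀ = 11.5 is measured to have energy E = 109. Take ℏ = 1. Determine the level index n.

n = 9

Invert E_n = (n + ½)ℏω₀: n = E/ℏω₀ − ½ = 8.978, so n = 9.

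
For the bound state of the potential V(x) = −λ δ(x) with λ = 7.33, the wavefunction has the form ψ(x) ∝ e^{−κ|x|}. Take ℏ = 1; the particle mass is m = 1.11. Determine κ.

Integrating the TISE across x = 0 gives the cusp condition ψ'(0⁺) − ψ'(0⁻) = −(2mλ/ℏ²)ψ(0).
With ψ ∝ e^{−κ|x|} this yields −2κ = −2mλ/ℏ², so κ = mλ/ℏ² = 8.136.

κ = 8.14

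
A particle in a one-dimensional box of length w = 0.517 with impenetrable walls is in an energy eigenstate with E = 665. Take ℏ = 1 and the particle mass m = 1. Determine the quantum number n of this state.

From E_n = n²π²ℏ²/(2mw²) invert to n = √(2mw²E)/(πℏ).
n = (0.517/π) × √(2 × 1 × 665) = 6.002 → n = 6.

n = 6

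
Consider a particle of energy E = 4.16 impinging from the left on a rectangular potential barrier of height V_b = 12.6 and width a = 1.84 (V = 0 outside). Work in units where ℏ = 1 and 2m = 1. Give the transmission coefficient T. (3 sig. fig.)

E < V_b: inside the barrier ψ ∝ e^{±κx} with κ = √(2m(V_b − E))/ℏ = 2.905.
κa = 5.346, sinh(κa) = 104.8.
Matching ψ, ψ′ at both faces gives T = [1 + V_b² sinh²(κa) / (4E(V_b − E))]⁻¹ = 1/12420 = 0.0000805.

T = 0.0000805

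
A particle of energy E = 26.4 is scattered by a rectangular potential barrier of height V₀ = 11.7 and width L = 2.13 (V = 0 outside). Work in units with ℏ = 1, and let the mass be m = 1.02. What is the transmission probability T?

T = 0.948

E > V₀: inside the barrier k₂ = √(2m(E − V₀))/ℏ = 5.476, k₂L = 11.66.
Matching at both interfaces gives T⁻¹ = 1 + V₀² sin²(k₂L) / [4E(E − V₀)] = 1.054, hence T = 0.948.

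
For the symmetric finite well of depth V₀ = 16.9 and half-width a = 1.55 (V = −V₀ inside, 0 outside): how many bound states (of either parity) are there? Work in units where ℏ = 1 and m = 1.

Define the well-strength parameter z₀ = (a/ℏ)√(2mV₀) = 1.55 × √(2·1·16.9) = 9.011.
A new bound state (alternating even/odd) appears each time z₀ passes a multiple of π/2, so N = ⌊2z₀/π⌋ + 1 = ⌊5.737⌋ + 1 = 6.

N = 6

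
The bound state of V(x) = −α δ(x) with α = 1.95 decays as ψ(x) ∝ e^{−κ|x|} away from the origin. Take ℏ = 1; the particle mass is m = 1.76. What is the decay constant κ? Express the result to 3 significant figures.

κ = 3.43

Integrating the TISE across x = 0 gives the cusp condition ψ'(0⁺) − ψ'(0⁻) = −(2mα/ℏ²)ψ(0).
With ψ ∝ e^{−κ|x|} this yields −2κ = −2mα/ℏ², so κ = mα/ℏ² = 3.432.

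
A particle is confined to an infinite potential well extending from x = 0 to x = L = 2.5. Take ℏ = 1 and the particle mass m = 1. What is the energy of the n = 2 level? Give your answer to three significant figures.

Requiring ψ(0) = ψ(L) = 0 quantises k = nπ/L, hence E_n = ℏ²k²/2m = n²π²ℏ²/(2mL²).
E_2 = 2² × π² / (2 × 1 × 2.5²) = 3.158.

E = 3.16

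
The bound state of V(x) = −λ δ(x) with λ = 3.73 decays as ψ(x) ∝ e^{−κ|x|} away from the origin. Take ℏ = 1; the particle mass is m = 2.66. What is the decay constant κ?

κ = 9.92

Integrate −(ℏ²/2m)ψ'' − λδ(x)ψ = Eψ from −ε to +ε: the ψ'' term gives ψ'(0⁺) − ψ'(0⁻) and the δ term gives −(2mλ/ℏ²)ψ(0).
With ψ ∝ e^{−κ|x|} this yields −2κ = −2mλ/ℏ², so κ = mλ/ℏ² = 9.922.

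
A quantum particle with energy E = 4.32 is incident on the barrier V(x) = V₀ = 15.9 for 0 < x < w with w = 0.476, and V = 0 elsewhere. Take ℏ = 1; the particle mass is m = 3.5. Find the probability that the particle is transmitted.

Since E < V₀ the interior solution is evanescent with decay constant κ = √(2m(V₀ − E))/ℏ = 9.003.
κw = 4.286, sinh(κw) = 36.32.
The exact tunnelling result is T⁻¹ = 1 + V₀² sinh²(κw) / [4E(V₀ − E)] = 1667, so T = 0.000600.

T = 0.000600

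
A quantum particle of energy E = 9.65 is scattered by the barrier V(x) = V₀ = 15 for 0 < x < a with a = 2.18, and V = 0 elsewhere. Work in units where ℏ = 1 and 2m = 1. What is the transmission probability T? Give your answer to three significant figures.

T = 0.000153

E < V₀: inside the barrier ψ ∝ e^{±κx} with κ = √(2m(V₀ − E))/ℏ = 2.313.
κa = 5.042, sinh(κa) = 77.41.
The exact tunnelling result is T⁻¹ = 1 + V₀² sinh²(κa) / [4E(V₀ − E)] = 6530, so T = 0.000153.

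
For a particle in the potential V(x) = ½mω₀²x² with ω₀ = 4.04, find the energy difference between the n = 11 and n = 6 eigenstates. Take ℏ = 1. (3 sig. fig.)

ΔE = 20.2

E_n = ℏω₀(n + ½), so ΔE = (11 − 6) ℏω₀ = 5 × 4.04 = 20.20.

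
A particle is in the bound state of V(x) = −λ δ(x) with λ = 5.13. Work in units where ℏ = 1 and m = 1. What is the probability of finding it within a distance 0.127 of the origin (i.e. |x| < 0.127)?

P = 0.728

The normalised bound state is ψ = √κ e^{−κ|x|} with κ = mλ/ℏ² = 5.130.
P(|x| < d) = ∫_{−d}^{d} κ e^{−2κ|x|} dx = 1 − e^{−2κd} = 1 − e^{−1.303} = 0.7283.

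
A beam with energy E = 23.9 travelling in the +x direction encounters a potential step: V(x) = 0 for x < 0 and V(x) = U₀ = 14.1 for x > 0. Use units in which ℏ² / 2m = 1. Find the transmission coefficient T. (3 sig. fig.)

The wavenumbers are k₁ = √(2mE)/ℏ = 4.889 on the left and k₂ = √(2m(E − U₀))/ℏ = 3.130 on the right.
Continuity of ψ and ψ′ at the step yields the reflection amplitude r = (k₁ − k₂)/(k₁ + k₂) = 0.2193; thus R = |r|² = 0.04807, T = 0.9519.

T = 0.952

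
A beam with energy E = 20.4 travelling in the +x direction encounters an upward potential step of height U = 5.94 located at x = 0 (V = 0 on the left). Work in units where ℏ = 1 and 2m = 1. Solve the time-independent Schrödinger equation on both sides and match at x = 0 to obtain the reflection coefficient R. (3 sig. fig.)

R = 0.00737

The wavenumbers are k₁ = √(2mE)/ℏ = 4.517 on the left and k₂ = √(2m(E − U))/ℏ = 3.803 on the right.
Continuity of ψ and ψ′ at the step yields the reflection amplitude r = (k₁ − k₂)/(k₁ + k₂) = 0.08583; thus R = |r|² = 0.007366, T = 0.9926.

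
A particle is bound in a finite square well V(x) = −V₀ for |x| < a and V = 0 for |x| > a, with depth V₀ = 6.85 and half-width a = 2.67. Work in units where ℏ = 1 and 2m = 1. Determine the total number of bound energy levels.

Define the well-strength parameter z₀ = (a/ℏ)√(2mV₀) = 2.67 × √(2·0.5·6.85) = 6.988.
The even/odd transcendental equations gain one root per π/2 in z₀, giving N = 1 + ⌊2z₀/π⌋ = 1 + ⌊4.449⌋ = 5.

N = 5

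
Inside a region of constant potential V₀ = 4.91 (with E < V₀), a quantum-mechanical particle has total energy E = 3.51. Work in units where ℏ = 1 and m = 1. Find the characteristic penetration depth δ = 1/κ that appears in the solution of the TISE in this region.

Since E < V₀ the TISE in this region is ψ'' = κ²ψ with κ = √(2m(V₀ − E))/ℏ.
κ = √(2 × 1 × 1.4) = 1.673. The penetration depth is δ = 1/κ = 0.598.

δ = 0.598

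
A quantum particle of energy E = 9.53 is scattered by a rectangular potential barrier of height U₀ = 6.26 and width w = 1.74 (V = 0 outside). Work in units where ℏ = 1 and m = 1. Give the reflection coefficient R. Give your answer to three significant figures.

E > U₀: inside the barrier k₂ = √(2m(E − U₀))/ℏ = 2.557, k₂w = 4.450.
T = [1 + U₀² sin²(k₂w) / (4E(E − U₀))]⁻¹ = 1/1.293 = 0.773.
R = 1 − T = 0.227.

R = 0.227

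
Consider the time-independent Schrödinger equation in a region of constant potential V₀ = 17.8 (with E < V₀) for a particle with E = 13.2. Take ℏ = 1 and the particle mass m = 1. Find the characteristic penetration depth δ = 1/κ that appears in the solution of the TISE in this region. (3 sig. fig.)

Since E < V₀ the TISE in this region is ψ'' = κ²ψ with κ = √(2m(V₀ − E))/ℏ.
κ = √(2 × 1 × 4.6) = 3.033. The penetration depth is δ = 1/κ = 0.330.

δ = 0.330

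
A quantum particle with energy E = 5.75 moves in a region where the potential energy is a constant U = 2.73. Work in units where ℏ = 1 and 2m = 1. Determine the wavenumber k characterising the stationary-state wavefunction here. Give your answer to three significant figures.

With E > U the solution is oscillatory, ψ ∝ e^{±ikx} with k = √(2m(E − U))/ℏ.
k = √(2 × 0.5 × 3.02) = 1.738.

k = 1.74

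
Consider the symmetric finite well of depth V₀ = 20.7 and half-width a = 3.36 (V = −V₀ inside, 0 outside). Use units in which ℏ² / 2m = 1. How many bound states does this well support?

N = 10

The dimensionless depth is z₀ = a√(2mV₀)/ℏ = 3.36 × √(20.70) = 15.29.
A new bound state (alternating even/odd) appears each time z₀ passes a multiple of π/2, so N = ⌊2z₀/π⌋ + 1 = ⌊9.732⌋ + 1 = 10.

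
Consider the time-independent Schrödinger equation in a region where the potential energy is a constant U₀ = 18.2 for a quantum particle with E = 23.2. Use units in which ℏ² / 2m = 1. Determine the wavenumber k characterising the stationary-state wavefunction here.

With E > U₀ the solution is oscillatory, ψ ∝ e^{±ikx} with k = √(2m(E − U₀))/ℏ.
k = √(2 × 0.5 × 5) = 2.236.

k = 2.24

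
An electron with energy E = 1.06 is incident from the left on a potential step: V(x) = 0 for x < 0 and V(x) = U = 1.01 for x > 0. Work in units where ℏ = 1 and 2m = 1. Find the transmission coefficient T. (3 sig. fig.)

On each side the TISE gives plane waves with k = √(2m(E − V))/ℏ: k₁ = √(2·½·1.06) = 1.030, k₂ = √(2·½·0.05) = 0.2236.
Continuity of ψ and ψ′ at the step yields the reflection amplitude r = (k₁ − k₂)/(k₁ + k₂) = 0.6431; thus R = |r|² = 0.4136, T = 0.5864.

T = 0.586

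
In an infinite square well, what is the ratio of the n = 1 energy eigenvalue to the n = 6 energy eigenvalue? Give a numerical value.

0.0277778

Since E_n ∝ n², the ratio is (1/6)² = 0.0277778.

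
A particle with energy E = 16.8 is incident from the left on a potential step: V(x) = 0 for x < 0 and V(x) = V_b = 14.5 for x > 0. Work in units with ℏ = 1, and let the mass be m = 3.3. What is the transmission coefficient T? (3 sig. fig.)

The wavenumbers are k₁ = √(2mE)/ℏ = 10.53 on the left and k₂ = √(2m(E − V_b))/ℏ = 3.896 on the right.
Continuity of ψ and ψ′ at the step yields the reflection amplitude r = (k₁ − k₂)/(k₁ + k₂) = 0.4598; thus R = |r|² = 0.2115, T = 0.7885.

T = 0.789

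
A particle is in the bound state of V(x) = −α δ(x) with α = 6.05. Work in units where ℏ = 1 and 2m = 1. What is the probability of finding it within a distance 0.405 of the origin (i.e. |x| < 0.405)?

The normalised bound state is ψ = √κ e^{−κ|x|} with κ = mα/ℏ² = 3.025.
P(|x| < d) = ∫_{−d}^{d} κ e^{−2κ|x|} dx = 1 − e^{−2κd} = 1 − e^{−2.450} = 0.9137.

P = 0.914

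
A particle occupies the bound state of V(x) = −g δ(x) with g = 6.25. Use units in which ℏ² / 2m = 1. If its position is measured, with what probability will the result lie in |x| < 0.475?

The normalised bound state is ψ = √κ e^{−κ|x|} with κ = mg/ℏ² = 3.125.
P(|x| < d) = ∫_{−d}^{d} κ e^{−2κ|x|} dx = 1 − e^{−2κd} = 1 − e^{−2.969} = 0.9486.

P = 0.949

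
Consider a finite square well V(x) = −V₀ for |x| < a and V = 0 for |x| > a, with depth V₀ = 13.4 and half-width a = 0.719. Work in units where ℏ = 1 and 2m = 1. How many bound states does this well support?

Define the well-strength parameter z₀ = (a/ℏ)√(2mV₀) = 0.719 × √(2·0.5·13.4) = 2.632.
A new bound state (alternating even/odd) appears each time z₀ passes a multiple of π/2, so N = ⌊2z₀/π⌋ + 1 = ⌊1.676⌋ + 1 = 2.

N = 2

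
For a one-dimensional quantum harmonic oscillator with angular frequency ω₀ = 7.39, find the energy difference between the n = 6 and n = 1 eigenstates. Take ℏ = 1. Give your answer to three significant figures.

ΔE = 37.0

E_n = ℏω₀(n + ½), so ΔE = (6 − 1) ℏω₀ = 5 × 7.39 = 36.95.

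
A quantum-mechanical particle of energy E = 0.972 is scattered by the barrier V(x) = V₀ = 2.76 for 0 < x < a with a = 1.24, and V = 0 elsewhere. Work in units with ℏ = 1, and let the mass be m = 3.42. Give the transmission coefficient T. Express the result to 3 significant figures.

Since E < V₀ the interior solution is evanescent with decay constant κ = √(2m(V₀ − E))/ℏ = 3.497.
κa = 4.336, sinh(κa) = 38.21.
Matching ψ, ψ′ at both faces gives T = [1 + V₀² sinh²(κa) / (4E(V₀ − E))]⁻¹ = 1/1601 = 0.000625.

T = 0.000625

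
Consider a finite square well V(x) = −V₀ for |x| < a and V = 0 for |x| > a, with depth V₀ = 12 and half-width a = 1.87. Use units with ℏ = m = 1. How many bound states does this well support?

N = 6

Define the well-strength parameter z₀ = (a/ℏ)√(2mV₀) = 1.87 × √(2·1·12) = 9.161.
The even/odd transcendental equations gain one root per π/2 in z₀, giving N = 1 + ⌊2z₀/π⌋ = 1 + ⌊5.832⌋ = 6.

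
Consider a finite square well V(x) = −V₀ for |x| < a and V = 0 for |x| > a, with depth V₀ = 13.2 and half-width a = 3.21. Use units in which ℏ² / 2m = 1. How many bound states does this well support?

Define the well-strength parameter z₀ = (a/ℏ)√(2mV₀) = 3.21 × √(2·0.5·13.2) = 11.66.
The even/odd transcendental equations gain one root per π/2 in z₀, giving N = 1 + ⌊2z₀/π⌋ = 1 + ⌊7.425⌋ = 8.

N = 8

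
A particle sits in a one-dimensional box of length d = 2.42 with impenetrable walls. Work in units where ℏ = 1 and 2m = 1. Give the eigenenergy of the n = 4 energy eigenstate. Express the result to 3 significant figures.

E = 27.0

Requiring ψ(0) = ψ(d) = 0 quantises k = nπ/d, hence E_n = ℏ²k²/2m = n²π²ℏ²/(2md²).
E_4 = 4² × π² / (2 × 0.5 × 2.42²) = 26.96.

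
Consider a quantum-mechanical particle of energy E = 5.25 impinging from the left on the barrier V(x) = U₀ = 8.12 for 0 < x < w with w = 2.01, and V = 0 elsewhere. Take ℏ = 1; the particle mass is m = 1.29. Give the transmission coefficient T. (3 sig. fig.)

T = 0.0000649

Since E < U₀ the interior solution is evanescent with decay constant κ = √(2m(U₀ − E))/ℏ = 2.721.
κw = 5.469, sinh(κw) = 118.7.
Matching ψ, ψ′ at both faces gives T = [1 + U₀² sinh²(κw) / (4E(U₀ − E))]⁻¹ = 1/15410 = 0.0000649.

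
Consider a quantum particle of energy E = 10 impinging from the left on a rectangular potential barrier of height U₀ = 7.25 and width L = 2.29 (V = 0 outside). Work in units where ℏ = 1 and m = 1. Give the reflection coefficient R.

Above the barrier the interior wavenumber is k₂ = √(2m(E − U₀))/ℏ = 2.345, giving phase k₂L = 5.371.
T = [1 + U₀² sin²(k₂L) / (4E(E − U₀))]⁻¹ = 1/1.299 = 0.770.
R = 1 − T = 0.230.

R = 0.230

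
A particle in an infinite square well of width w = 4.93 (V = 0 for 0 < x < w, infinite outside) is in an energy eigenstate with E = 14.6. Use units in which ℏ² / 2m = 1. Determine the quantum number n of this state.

For an infinite well E_n = n²π²ℏ²/(2mw²), so n = (w/πℏ)√(2mE).
n = (4.93/π) × √(2 × 0.5 × 14.6) = 5.996 → n = 6.

n = 6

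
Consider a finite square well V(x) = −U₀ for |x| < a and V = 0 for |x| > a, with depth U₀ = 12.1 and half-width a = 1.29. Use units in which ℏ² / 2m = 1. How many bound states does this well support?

N = 3

Define the well-strength parameter z₀ = (a/ℏ)√(2mU₀) = 1.29 × √(2·0.5·12.1) = 4.487.
A new bound state (alternating even/odd) appears each time z₀ passes a multiple of π/2, so N = ⌊2z₀/π⌋ + 1 = ⌊2.857⌋ + 1 = 3.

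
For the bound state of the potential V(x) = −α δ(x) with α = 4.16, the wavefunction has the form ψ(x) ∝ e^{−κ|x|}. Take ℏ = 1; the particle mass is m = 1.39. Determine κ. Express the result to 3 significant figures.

Integrate −(ℏ²/2m)ψ'' − αδ(x)ψ = Eψ from −ε to +ε: the ψ'' term gives ψ'(0⁺) − ψ'(0⁻) and the δ term gives −(2mα/ℏ²)ψ(0).
With ψ ∝ e^{−κ|x|} this yields −2κ = −2mα/ℏ², so κ = mα/ℏ² = 5.782.

κ = 5.78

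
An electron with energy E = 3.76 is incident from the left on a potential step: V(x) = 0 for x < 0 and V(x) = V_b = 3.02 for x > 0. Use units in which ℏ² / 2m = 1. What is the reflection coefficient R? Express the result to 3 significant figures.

The wavenumbers are k₁ = √(2mE)/ℏ = 1.939 on the left and k₂ = √(2m(E − V_b))/ℏ = 0.8602 on the right.
Continuity of ψ and ψ′ at the step yields the reflection amplitude r = (k₁ − k₂)/(k₁ + k₂) = 0.3854; thus R = |r|² = 0.1485, T = 0.8515.

R = 0.149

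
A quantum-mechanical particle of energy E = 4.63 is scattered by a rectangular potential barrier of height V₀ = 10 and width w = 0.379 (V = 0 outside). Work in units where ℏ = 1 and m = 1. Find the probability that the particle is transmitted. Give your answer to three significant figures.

Since E < V₀ the interior solution is evanescent with decay constant κ = √(2m(V₀ − E))/ℏ = 3.277.
κw = 1.242, sinh(κw) = 1.587.
The exact tunnelling result is T⁻¹ = 1 + V₀² sinh²(κw) / [4E(V₀ − E)] = 3.532, so T = 0.283.

T = 0.283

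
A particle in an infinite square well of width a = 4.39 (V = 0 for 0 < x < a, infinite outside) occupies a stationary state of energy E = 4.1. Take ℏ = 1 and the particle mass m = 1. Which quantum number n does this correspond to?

For an infinite well E_n = n²π²ℏ²/(2ma²), so n = (a/πℏ)√(2mE).
n = (4.39/π) × √(2 × 1 × 4.1) = 4.001 → n = 4.

n = 4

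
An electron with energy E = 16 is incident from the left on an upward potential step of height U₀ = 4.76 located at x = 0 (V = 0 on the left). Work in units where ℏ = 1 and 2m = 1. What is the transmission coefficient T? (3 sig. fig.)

T = 0.992

On each side the TISE gives plane waves with k = √(2m(E − V))/ℏ: k₁ = √(2·½·16) = 4.000, k₂ = √(2·½·11.24) = 3.353.
Matching ψ and ψ′ at x = 0 gives r = (k₁ − k₂)/(k₁ + k₂), so R = r² = 0.007753 and T = 1 − R = 0.9922.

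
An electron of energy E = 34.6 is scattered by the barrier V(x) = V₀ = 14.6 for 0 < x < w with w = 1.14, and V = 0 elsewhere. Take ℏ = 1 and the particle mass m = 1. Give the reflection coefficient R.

Above the barrier the interior wavenumber is k₂ = √(2m(E − V₀))/ℏ = 6.325, giving phase k₂w = 7.210.
Matching at both interfaces gives T⁻¹ = 1 + V₀² sin²(k₂w) / [4E(E − V₀)] = 1.049, hence T = 0.953.
R = 1 − T = 0.0469.

R = 0.0469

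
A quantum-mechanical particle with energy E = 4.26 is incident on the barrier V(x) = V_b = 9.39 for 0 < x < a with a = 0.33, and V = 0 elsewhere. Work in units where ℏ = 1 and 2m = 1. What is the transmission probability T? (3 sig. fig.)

T = 0.596

Since E < V_b the interior solution is evanescent with decay constant κ = √(2m(V_b − E))/ℏ = 2.265.
κa = 0.7474, sinh(κa) = 0.8190.
Matching ψ, ψ′ at both faces gives T = [1 + V_b² sinh²(κa) / (4E(V_b − E))]⁻¹ = 1/1.677 = 0.596.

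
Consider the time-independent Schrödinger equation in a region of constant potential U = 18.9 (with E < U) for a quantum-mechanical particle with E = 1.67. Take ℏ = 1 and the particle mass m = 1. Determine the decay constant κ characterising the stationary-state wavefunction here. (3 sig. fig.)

κ = 5.87

Since E < U the TISE in this region is ψ'' = κ²ψ with κ = √(2m(U − E))/ℏ.
κ = √(2 × 1 × 17.23) = 5.870.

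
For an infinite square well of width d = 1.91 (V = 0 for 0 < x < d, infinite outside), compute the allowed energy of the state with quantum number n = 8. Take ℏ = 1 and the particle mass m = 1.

The infinite-well eigenfunctions ψ_n = √(2/d) sin(nπx/d) vanish at both walls, giving E_n = n²π²ℏ²/(2md²).
E_8 = 8² × π² / (2 × 1 × 1.91²) = 86.57.

E = 86.6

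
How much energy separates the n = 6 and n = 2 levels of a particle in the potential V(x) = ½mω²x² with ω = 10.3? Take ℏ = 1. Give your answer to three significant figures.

ΔE = 41.2

E_n = ℏω(n + ½), so ΔE = (6 − 2) ℏω = 4 × 10.3 = 41.20.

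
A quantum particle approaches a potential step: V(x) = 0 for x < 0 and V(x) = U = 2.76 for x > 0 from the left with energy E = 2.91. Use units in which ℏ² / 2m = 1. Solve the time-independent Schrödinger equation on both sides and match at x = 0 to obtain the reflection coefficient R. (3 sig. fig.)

The wavenumbers are k₁ = √(2mE)/ℏ = 1.706 on the left and k₂ = √(2m(E − U))/ℏ = 0.3873 on the right.
Continuity of ψ and ψ′ at the step yields the reflection amplitude r = (k₁ − k₂)/(k₁ + k₂) = 0.6299; thus R = |r|² = 0.3968, T = 0.6032.

R = 0.397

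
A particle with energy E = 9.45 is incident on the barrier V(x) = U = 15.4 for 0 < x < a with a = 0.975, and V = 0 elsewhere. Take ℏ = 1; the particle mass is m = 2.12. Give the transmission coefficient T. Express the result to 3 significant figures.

Since E < U the interior solution is evanescent with decay constant κ = √(2m(U − E))/ℏ = 5.023.
κa = 4.897, sinh(κa) = 66.95.
Matching ψ, ψ′ at both faces gives T = [1 + U² sinh²(κa) / (4E(U − E))]⁻¹ = 1/4728 = 0.000212.

T = 0.000212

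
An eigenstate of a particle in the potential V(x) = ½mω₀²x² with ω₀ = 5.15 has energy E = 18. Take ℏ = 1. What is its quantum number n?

n = 3

E_n = ℏω₀(n + ½) ⇒ n = E/(ℏω₀) − ½ = 18/5.15 − 0.5 = 2.995 → n = 3.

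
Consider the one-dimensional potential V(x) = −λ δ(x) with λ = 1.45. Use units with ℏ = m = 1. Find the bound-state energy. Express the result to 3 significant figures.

E = -1.05

For x ≠ 0 the bound state is ψ ∝ e^{−κ|x|}; integrating the TISE across the delta gives the cusp condition 2κ = 2mλ/ℏ², so κ = 1.450.
Then E = −ℏ²κ²/(2m) = −mλ²/(2ℏ²) = -1.051.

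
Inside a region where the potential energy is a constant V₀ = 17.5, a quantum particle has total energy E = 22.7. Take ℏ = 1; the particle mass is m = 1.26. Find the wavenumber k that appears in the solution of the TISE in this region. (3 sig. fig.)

With E > V₀ the solution is oscillatory, ψ ∝ e^{±ikx} with k = √(2m(E − V₀))/ℏ.
k = √(2 × 1.26 × 5.2) = 3.620.

k = 3.62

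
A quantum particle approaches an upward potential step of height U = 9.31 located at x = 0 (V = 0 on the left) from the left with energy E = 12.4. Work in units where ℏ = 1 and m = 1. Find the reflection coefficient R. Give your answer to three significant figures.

The wavenumbers are k₁ = √(2mE)/ℏ = 4.980 on the left and k₂ = √(2m(E − U))/ℏ = 2.486 on the right.
Continuity of ψ and ψ′ at the step yields the reflection amplitude r = (k₁ − k₂)/(k₁ + k₂) = 0.3341; thus R = |r|² = 0.1116, T = 0.8884.

R = 0.112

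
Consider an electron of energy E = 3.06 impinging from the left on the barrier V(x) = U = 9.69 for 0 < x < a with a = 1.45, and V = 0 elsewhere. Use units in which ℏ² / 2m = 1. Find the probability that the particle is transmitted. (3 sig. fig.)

E < U: inside the barrier ψ ∝ e^{±κx} with κ = √(2m(U − E))/ℏ = 2.575.
κa = 3.734, sinh(κa) = 20.90.
The exact tunnelling result is T⁻¹ = 1 + U² sinh²(κa) / [4E(U − E)] = 506.5, so T = 0.00197.

T = 0.00197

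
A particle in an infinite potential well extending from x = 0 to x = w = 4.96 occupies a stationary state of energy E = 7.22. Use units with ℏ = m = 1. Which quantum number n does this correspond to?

n = 6

From E_n = n²π²ℏ²/(2mw²) invert to n = √(2mw²E)/(πℏ).
n = (4.96/π) × √(2 × 1 × 7.22) = 6.000 → n = 6.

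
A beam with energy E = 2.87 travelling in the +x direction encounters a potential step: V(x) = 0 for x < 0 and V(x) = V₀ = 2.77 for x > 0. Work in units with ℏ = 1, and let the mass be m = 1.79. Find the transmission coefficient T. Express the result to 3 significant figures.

On each side the TISE gives plane waves with k = √(2m(E − V))/ℏ: k₁ = √(2·1.79·2.87) = 3.205, k₂ = √(2·1.79·0.1) = 0.5983.
Continuity of ψ and ψ′ at the step yields the reflection amplitude r = (k₁ − k₂)/(k₁ + k₂) = 0.6854; thus R = |r|² = 0.4698, T = 0.5302.

T = 0.530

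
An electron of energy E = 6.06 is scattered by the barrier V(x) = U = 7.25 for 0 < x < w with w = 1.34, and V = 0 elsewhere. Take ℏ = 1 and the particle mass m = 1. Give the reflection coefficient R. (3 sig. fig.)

E < U: inside the barrier ψ ∝ e^{±κx} with κ = √(2m(U − E))/ℏ = 1.543.
κw = 2.067, sinh(κw) = 3.888.
The exact tunnelling result is T⁻¹ = 1 + U² sinh²(κw) / [4E(U − E)] = 28.55, so T = 0.0350.
R = 1 − T = 0.965.

R = 0.965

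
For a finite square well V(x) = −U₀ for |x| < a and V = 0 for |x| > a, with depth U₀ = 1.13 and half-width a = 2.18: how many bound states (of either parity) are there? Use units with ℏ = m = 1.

Define the well-strength parameter z₀ = (a/ℏ)√(2mU₀) = 2.18 × √(2·1·1.13) = 3.277.
The even/odd transcendental equations gain one root per π/2 in z₀, giving N = 1 + ⌊2z₀/π⌋ = 1 + ⌊2.086⌋ = 3.

N = 3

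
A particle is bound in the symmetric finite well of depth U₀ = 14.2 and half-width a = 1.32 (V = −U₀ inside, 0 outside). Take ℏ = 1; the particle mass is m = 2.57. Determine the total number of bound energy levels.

Define the well-strength parameter z₀ = (a/ℏ)√(2mU₀) = 1.32 × √(2·2.57·14.2) = 11.28.
A new bound state (alternating even/odd) appears each time z₀ passes a multiple of π/2, so N = ⌊2z₀/π⌋ + 1 = ⌊7.179⌋ + 1 = 8.

N = 8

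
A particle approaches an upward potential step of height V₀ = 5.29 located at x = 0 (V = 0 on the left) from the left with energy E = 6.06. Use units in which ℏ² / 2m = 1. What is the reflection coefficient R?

The wavenumbers are k₁ = √(2mE)/ℏ = 2.462 on the left and k₂ = √(2m(E − V₀))/ℏ = 0.8775 on the right.
Continuity of ψ and ψ′ at the step yields the reflection amplitude r = (k₁ − k₂)/(k₁ + k₂) = 0.4744; thus R = |r|² = 0.2251, T = 0.7749.

R = 0.225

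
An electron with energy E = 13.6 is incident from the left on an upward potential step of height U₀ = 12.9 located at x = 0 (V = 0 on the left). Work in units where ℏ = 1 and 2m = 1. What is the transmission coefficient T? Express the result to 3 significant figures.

T = 0.603

On each side the TISE gives plane waves with k = √(2m(E − V))/ℏ: k₁ = √(2·½·13.6) = 3.688, k₂ = √(2·½·0.7) = 0.8367.
Matching ψ and ψ′ at x = 0 gives r = (k₁ − k₂)/(k₁ + k₂), so R = r² = 0.3971 and T = 1 − R = 0.6029.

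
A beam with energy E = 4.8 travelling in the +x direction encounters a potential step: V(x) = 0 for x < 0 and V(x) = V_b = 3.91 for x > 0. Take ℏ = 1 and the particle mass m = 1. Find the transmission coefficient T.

The wavenumbers are k₁ = √(2mE)/ℏ = 3.098 on the left and k₂ = √(2m(E − V_b))/ℏ = 1.334 on the right.
Matching ψ and ψ′ at x = 0 gives r = (k₁ − k₂)/(k₁ + k₂), so R = r² = 0.1584 and T = 1 − R = 0.8416.

T = 0.842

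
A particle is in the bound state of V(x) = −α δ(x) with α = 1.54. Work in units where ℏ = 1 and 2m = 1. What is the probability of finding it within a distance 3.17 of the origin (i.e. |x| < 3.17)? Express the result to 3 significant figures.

P = 0.992

The normalised bound state is ψ = √κ e^{−κ|x|} with κ = mα/ℏ² = 0.7700.
P(|x| < d) = ∫_{−d}^{d} κ e^{−2κ|x|} dx = 1 − e^{−2κd} = 1 − e^{−4.882} = 0.9924.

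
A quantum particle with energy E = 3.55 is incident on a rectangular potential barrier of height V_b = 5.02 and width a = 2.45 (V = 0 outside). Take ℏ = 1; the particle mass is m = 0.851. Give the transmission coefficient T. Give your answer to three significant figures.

Since E < V_b the interior solution is evanescent with decay constant κ = √(2m(V_b − E))/ℏ = 1.582.
κa = 3.875, sinh(κa) = 24.09.
The exact tunnelling result is T⁻¹ = 1 + V_b² sinh²(κa) / [4E(V_b − E)] = 701.5, so T = 0.00143.

T = 0.00143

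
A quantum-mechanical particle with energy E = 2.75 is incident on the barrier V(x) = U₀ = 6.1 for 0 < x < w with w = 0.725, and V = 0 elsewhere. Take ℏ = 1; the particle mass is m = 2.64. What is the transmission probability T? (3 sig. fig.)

T = 0.00886

E < U₀: inside the barrier ψ ∝ e^{±κx} with κ = √(2m(U₀ − E))/ℏ = 4.206.
κw = 3.049, sinh(κw) = 10.52.
The exact tunnelling result is T⁻¹ = 1 + U₀² sinh²(κw) / [4E(U₀ − E)] = 112.9, so T = 0.00886.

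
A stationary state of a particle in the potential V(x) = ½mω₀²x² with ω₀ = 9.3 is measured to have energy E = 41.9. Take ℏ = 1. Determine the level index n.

Invert E_n = (n + ½)ℏω₀: n = E/ℏω₀ − ½ = 4.005, so n = 4.

n = 4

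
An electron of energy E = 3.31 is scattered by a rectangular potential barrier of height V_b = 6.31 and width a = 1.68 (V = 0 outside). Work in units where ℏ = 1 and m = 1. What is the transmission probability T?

E < V_b: inside the barrier ψ ∝ e^{±κx} with κ = √(2m(V_b − E))/ℏ = 2.449.
κa = 4.115, sinh(κa) = 30.62.
Matching ψ, ψ′ at both faces gives T = [1 + V_b² sinh²(κa) / (4E(V_b − E))]⁻¹ = 1/941.0 = 0.00106.

T = 0.00106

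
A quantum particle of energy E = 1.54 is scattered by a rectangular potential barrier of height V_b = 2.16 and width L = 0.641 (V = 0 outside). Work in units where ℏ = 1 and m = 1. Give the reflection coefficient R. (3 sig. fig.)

E < V_b: inside the barrier ψ ∝ e^{±κx} with κ = √(2m(V_b − E))/ℏ = 1.114.
κL = 0.7138, sinh(κL) = 0.7760.
The exact tunnelling result is T⁻¹ = 1 + V_b² sinh²(κL) / [4E(V_b − E)] = 1.736, so T = 0.576.
R = 1 − T = 0.424.

R = 0.424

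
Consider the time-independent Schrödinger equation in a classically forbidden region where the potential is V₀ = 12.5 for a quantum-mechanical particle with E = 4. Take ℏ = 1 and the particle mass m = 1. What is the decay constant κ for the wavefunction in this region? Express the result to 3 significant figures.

Since E < V₀ the TISE in this region is ψ'' = κ²ψ with κ = √(2m(V₀ − E))/ℏ.
κ = √(2 × 1 × 8.5) = 4.123.

κ = 4.12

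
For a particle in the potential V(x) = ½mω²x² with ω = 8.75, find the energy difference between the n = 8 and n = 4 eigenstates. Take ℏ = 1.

ΔE = 35.0

E_n = ℏω(n + ½), so ΔE = (8 − 4) ℏω = 4 × 8.75 = 35.00.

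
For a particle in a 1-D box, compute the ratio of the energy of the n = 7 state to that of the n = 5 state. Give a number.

E_n = n²π²ℏ²/(2mL²) so the ratio is n₂²/n₁² = 49/25 = 1.96.

1.96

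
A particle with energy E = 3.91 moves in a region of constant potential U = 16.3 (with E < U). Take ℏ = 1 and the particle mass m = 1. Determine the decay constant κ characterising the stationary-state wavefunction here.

κ = 4.98

Since E < U the TISE in this region is ψ'' = κ²ψ with κ = √(2m(U − E))/ℏ.
κ = √(2 × 1 × 12.39) = 4.978.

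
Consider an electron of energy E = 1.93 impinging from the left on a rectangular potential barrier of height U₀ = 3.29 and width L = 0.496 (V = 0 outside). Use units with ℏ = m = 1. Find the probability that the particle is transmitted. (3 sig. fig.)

T = 0.538

Since E < U₀ the interior solution is evanescent with decay constant κ = √(2m(U₀ − E))/ℏ = 1.649.
κL = 0.8180, sinh(κL) = 0.9124.
Matching ψ, ψ′ at both faces gives T = [1 + U₀² sinh²(κL) / (4E(U₀ − E))]⁻¹ = 1/1.858 = 0.538.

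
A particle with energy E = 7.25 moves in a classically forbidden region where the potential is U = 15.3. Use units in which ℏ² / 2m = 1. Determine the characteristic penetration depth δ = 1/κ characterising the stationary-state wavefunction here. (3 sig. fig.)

δ = 0.352

Since E < U the TISE in this region is ψ'' = κ²ψ with κ = √(2m(U − E))/ℏ.
κ = √(2 × 0.5 × 8.05) = 2.837. The penetration depth is δ = 1/κ = 0.352.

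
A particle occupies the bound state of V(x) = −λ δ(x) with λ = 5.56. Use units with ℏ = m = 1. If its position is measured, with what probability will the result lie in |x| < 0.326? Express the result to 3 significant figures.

P = 0.973

The normalised bound state is ψ = √κ e^{−κ|x|} with κ = mλ/ℏ² = 5.560.
P(|x| < d) = ∫_{−d}^{d} κ e^{−2κ|x|} dx = 1 − e^{−2κd} = 1 − e^{−3.625} = 0.9734.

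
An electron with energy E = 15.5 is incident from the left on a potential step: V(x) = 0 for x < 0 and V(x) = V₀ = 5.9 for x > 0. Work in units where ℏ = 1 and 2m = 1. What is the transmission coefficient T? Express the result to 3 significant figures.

T = 0.986

On each side the TISE gives plane waves with k = √(2m(E − V))/ℏ: k₁ = √(2·½·15.5) = 3.937, k₂ = √(2·½·9.6) = 3.098.
Continuity of ψ and ψ′ at the step yields the reflection amplitude r = (k₁ − k₂)/(k₁ + k₂) = 0.1192; thus R = |r|² = 0.01421, T = 0.9858.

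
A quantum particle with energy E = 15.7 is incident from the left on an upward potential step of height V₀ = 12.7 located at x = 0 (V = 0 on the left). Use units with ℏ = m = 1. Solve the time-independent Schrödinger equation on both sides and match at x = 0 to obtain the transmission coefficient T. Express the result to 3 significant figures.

T = 0.847

On each side the TISE gives plane waves with k = √(2m(E − V))/ℏ: k₁ = √(2·1·15.7) = 5.604, k₂ = √(2·1·3) = 2.449.
Continuity of ψ and ψ′ at the step yields the reflection amplitude r = (k₁ − k₂)/(k₁ + k₂) = 0.3917; thus R = |r|² = 0.1534, T = 0.8466.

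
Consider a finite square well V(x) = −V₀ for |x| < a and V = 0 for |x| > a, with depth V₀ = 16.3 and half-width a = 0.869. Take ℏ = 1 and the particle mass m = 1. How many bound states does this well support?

Define the well-strength parameter z₀ = (a/ℏ)√(2mV₀) = 0.869 × √(2·1·16.3) = 4.962.
The even/odd transcendental equations gain one root per π/2 in z₀, giving N = 1 + ⌊2z₀/π⌋ = 1 + ⌊3.159⌋ = 4.

N = 4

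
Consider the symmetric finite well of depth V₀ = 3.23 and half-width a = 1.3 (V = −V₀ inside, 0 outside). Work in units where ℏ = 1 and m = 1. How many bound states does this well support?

The dimensionless depth is z₀ = a√(2mV₀)/ℏ = 1.3 × √(6.460) = 3.304.
A new bound state (alternating even/odd) appears each time z₀ passes a multiple of π/2, so N = ⌊2z₀/π⌋ + 1 = ⌊2.103⌋ + 1 = 3.

N = 3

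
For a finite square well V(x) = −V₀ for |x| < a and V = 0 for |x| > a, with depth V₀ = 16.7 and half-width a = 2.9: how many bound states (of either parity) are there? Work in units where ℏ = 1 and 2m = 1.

N = 8

The dimensionless depth is z₀ = a√(2mV₀)/ℏ = 2.9 × √(16.70) = 11.85.
The even/odd transcendental equations gain one root per π/2 in z₀, giving N = 1 + ⌊2z₀/π⌋ = 1 + ⌊7.545⌋ = 8.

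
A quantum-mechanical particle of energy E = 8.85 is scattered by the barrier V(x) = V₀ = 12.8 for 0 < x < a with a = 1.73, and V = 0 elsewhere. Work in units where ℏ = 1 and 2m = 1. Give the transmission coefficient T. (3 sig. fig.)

Since E < V₀ the interior solution is evanescent with decay constant κ = √(2m(V₀ − E))/ℏ = 1.987.
κa = 3.438, sinh(κa) = 15.55.
The exact tunnelling result is T⁻¹ = 1 + V₀² sinh²(κa) / [4E(V₀ − E)] = 284.4, so T = 0.00352.

T = 0.00352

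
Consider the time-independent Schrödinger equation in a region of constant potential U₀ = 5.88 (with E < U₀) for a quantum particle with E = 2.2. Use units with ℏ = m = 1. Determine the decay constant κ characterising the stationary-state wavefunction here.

Since E < U₀ the TISE in this region is ψ'' = κ²ψ with κ = √(2m(U₀ − E))/ℏ.
κ = √(2 × 1 × 3.68) = 2.713.

κ = 2.71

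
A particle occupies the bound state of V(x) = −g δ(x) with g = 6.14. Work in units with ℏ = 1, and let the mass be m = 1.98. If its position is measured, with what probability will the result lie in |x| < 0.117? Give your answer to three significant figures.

The normalised bound state is ψ = √κ e^{−κ|x|} with κ = mg/ℏ² = 12.16.
P(|x| < d) = ∫_{−d}^{d} κ e^{−2κ|x|} dx = 1 − e^{−2κd} = 1 − e^{−2.845} = 0.9419.

P = 0.942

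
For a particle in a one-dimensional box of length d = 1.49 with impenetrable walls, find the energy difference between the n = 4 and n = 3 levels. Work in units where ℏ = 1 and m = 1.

E_n = n²π²ℏ²/(2md²), so ΔE = (4² − 3²) π²ℏ²/(2md²).
ΔE = 7 × π² / (2 × 1 × 1.49²) = 15.56.

ΔE = 15.6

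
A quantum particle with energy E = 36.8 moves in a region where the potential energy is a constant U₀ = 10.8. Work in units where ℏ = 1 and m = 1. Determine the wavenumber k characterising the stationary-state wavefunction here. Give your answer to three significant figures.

With E > U₀ the solution is oscillatory, ψ ∝ e^{±ikx} with k = √(2m(E − U₀))/ℏ.
k = √(2 × 1 × 26) = 7.211.

k = 7.21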